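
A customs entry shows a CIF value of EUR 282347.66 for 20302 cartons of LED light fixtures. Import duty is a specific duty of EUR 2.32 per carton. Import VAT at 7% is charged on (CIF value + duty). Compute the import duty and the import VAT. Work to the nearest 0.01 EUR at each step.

Import duty: EUR 47100.64; import VAT: EUR 23061.38

Import duty = 20302 × 2.32 = 47100.64
VAT base = CIF + duty = 282347.66 + 47100.64 = 329448.30
Import VAT = 329448.30 × 7% = 23061.38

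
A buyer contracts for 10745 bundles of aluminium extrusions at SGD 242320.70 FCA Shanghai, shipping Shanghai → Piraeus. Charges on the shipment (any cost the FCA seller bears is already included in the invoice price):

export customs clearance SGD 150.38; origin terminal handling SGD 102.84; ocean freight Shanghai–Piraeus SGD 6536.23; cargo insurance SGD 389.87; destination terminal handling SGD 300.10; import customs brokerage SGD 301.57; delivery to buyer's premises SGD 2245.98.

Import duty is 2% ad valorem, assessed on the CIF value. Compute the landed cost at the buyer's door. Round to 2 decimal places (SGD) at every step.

FCA: the seller delivers export-cleared goods to the carrier; the buyer bears costs from that point.
Already in the invoice (seller's account under FCA): export clearance — exclude.
CIF value = FCA price + origin terminal + freight + insurance = 242320.70 + 102.84 + 6536.23 + 389.87 = 249349.64
Import duty = 249349.64 × 2% = 4986.99
Buyer bears: origin terminal 102.84 + freight 6536.23 + insurance 389.87 + destination terminal 300.10 + brokerage 301.57 + delivery 2245.98 + duty 4986.99 = 14863.58
Landed cost = invoice 242320.70 + 14863.58 = 257184.28

Total landed cost: SGD 257184.28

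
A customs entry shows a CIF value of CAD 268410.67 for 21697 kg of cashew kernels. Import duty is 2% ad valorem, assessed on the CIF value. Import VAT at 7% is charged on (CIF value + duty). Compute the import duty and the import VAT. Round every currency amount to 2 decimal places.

Import duty: CAD 5368.21; import VAT: CAD 19164.52

Import duty = 268410.67 × 2% = 5368.21
VAT base = CIF + duty = 268410.67 + 5368.21 = 273778.88
Import VAT = 273778.88 × 7% = 19164.52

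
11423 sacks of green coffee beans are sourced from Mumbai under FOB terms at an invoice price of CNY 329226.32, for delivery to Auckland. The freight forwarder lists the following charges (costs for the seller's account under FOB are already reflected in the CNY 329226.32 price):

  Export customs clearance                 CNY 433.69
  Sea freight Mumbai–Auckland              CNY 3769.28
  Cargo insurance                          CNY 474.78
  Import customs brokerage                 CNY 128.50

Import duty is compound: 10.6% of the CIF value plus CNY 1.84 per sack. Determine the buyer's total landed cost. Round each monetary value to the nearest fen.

FOB: the seller bears costs until goods are on board at the origin port; the buyer bears freight, insurance and all costs thereafter.
Already in the invoice (seller's account under FOB): export clearance — exclude.
CIF value = FOB price + freight + insurance = 329226.32 + 3769.28 + 474.78 = 333470.38
Ad valorem component: 333470.38 × 10.6% = 35347.86
Specific component: 11423 × 1.84 = 21018.32
Import duty = 35347.86 + 21018.32 = 56366.18
Buyer bears: freight 3769.28 + insurance 474.78 + brokerage 128.50 + duty 56366.18 = 60738.74
Landed cost = invoice 329226.32 + 60738.74 = 389965.06

Total landed cost: CNY 389965.06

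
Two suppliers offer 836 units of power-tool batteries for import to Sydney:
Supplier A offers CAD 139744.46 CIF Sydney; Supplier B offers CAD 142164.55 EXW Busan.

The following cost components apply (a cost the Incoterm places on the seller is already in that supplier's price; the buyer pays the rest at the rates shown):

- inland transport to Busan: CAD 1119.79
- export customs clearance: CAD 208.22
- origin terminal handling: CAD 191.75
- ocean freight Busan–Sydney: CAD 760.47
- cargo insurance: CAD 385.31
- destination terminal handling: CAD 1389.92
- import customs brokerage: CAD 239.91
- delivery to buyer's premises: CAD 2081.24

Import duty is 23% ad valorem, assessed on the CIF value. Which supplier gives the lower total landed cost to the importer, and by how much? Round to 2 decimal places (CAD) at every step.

Supplier A (CIF):
The CIF price already equals the CIF value: 139744.46
Import duty = 139744.46 × 23% = 32141.23
Buyer bears (A): 1389.92 + 239.91 + 2081.24 = 3711.07
Landed cost (A) = invoice 139744.46 + 3711.07 + duty 32141.23 = 175596.76
Supplier B (EXW):
CIF value = EXW price + inland to port + export clearance + origin terminal + freight + insurance = 142164.55 + 1119.79 + 208.22 + 191.75 + 760.47 + 385.31 = 144830.09
Import duty = 144830.09 × 23% = 33310.92
Buyer bears (B): 1119.79 + 208.22 + 191.75 + 760.47 + 385.31 + 1389.92 + 239.91 + 2081.24 = 6376.61
Landed cost (B) = invoice 142164.55 + 6376.61 + duty 33310.92 = 181852.08
Difference = |175596.76 − 181852.08| = 6255.32

Supplier A is cheaper by CAD 6255.32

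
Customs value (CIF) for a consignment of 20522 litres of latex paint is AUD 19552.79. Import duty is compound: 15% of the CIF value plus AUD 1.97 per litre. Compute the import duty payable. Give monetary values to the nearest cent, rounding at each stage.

Ad valorem component: 19552.79 × 15% = 2932.92
Specific component: 20522 × 1.97 = 40428.34
Import duty = 2932.92 + 40428.34 = 43361.26

Import duty: AUD 43361.26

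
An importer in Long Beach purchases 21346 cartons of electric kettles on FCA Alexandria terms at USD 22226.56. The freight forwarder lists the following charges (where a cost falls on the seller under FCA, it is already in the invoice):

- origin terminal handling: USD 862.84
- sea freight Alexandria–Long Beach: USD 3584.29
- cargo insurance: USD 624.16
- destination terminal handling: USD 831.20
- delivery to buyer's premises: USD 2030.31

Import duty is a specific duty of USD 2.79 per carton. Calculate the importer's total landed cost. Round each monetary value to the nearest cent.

FCA: the seller delivers export-cleared goods to the carrier; the buyer bears costs from that point.
CIF value = FCA price + origin terminal + freight + insurance = 22226.56 + 862.84 + 3584.29 + 624.16 = 27297.85
Import duty = 21346 × 2.79 = 59555.34
Buyer bears: origin terminal 862.84 + freight 3584.29 + insurance 624.16 + destination terminal 831.20 + delivery 2030.31 + duty 59555.34 = 67488.14
Landed cost = invoice 22226.56 + 67488.14 = 89714.70

Total landed cost: USD 89714.70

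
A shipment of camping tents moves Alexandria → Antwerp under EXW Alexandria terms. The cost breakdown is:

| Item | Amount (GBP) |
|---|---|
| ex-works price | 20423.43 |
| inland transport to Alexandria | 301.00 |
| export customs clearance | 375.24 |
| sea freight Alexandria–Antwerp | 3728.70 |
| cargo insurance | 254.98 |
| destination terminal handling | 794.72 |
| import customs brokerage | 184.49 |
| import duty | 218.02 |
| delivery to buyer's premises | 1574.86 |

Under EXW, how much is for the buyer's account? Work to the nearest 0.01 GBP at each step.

Buyer's account: GBP 7432.01

EXW: the seller makes goods available at their premises; the buyer bears all onward costs.
Seller's account: goods 20423.43 = 20423.43
Buyer's account: inland to port 301.00 + export clearance 375.24 + freight 3728.70 + insurance 254.98 + destination terminal 794.72 + brokerage 184.49 + duty 218.02 + delivery 1574.86 = 7432.01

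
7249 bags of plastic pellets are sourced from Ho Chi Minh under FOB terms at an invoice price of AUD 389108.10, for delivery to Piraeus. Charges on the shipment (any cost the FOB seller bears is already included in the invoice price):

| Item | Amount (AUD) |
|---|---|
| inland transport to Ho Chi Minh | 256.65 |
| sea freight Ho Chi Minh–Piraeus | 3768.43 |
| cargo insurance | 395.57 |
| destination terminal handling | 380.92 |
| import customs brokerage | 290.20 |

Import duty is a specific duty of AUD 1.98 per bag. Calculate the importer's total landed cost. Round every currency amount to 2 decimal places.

Total landed cost: AUD 408296.24

FOB: the seller bears costs until goods are on board at the origin port; the buyer bears freight, insurance and all costs thereafter.
Already in the invoice (seller's account under FOB): inland to port — exclude.
CIF value = FOB price + freight + insurance = 389108.10 + 3768.43 + 395.57 = 393272.10
Import duty = 7249 × 1.98 = 14353.02
Buyer bears: freight 3768.43 + insurance 395.57 + destination terminal 380.92 + brokerage 290.20 + duty 14353.02 = 19188.14
Landed cost = invoice 389108.10 + 19188.14 = 408296.24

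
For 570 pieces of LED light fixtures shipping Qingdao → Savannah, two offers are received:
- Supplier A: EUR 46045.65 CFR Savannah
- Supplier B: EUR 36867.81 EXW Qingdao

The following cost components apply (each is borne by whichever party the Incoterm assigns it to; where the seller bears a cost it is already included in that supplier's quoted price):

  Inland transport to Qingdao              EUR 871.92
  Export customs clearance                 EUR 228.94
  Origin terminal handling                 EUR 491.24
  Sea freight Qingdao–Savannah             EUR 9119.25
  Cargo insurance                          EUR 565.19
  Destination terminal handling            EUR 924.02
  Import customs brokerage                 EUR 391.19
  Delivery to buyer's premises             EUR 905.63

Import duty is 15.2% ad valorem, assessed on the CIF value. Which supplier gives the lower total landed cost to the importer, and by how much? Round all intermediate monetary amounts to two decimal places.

Supplier A is cheaper by EUR 1766.60

Supplier A (CFR):
CIF value = CFR price + insurance = 46045.65 + 565.19 = 46610.84
Import duty = 46610.84 × 15.2% = 7084.85
Buyer bears (A): 565.19 + 924.02 + 391.19 + 905.63 = 2786.03
Landed cost (A) = invoice 46045.65 + 2786.03 + duty 7084.85 = 55916.53
Supplier B (EXW):
CIF value = EXW price + inland to port + export clearance + origin terminal + freight + insurance = 36867.81 + 871.92 + 228.94 + 491.24 + 9119.25 + 565.19 = 48144.35
Import duty = 48144.35 × 15.2% = 7317.94
Buyer bears (B): 871.92 + 228.94 + 491.24 + 9119.25 + 565.19 + 924.02 + 391.19 + 905.63 = 13497.38
Landed cost (B) = invoice 36867.81 + 13497.38 + duty 7317.94 = 57683.13
Difference = |55916.53 − 57683.13| = 1766.60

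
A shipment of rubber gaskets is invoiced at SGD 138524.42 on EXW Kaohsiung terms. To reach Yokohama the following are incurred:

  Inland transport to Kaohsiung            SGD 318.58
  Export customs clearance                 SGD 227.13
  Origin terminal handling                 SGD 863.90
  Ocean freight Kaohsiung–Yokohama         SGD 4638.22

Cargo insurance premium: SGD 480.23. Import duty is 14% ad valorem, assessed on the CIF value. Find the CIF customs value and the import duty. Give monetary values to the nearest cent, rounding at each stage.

CIF = EXW price + pre-shipment costs + freight + insurance
CIF = 138524.42 + 318.58 + 227.13 + 863.90 + 4638.22 + 480.23 = 145052.48
Import duty = 145052.48 × 14% = 20307.35

CIF value: SGD 145052.48; import duty: SGD 20307.35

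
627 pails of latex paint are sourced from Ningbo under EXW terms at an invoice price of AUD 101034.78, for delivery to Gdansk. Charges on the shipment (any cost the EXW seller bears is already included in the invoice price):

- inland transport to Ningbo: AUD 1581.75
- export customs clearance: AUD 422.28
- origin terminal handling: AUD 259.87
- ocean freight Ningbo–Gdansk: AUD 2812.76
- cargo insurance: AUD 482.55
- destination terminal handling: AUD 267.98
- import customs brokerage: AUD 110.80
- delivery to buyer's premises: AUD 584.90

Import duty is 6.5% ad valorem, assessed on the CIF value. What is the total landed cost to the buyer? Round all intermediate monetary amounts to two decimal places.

Total landed cost: AUD 114486.28

EXW: the seller makes goods available at their premises; the buyer bears all onward costs.
CIF value = EXW price + inland to port + export clearance + origin terminal + freight + insurance = 101034.78 + 1581.75 + 422.28 + 259.87 + 2812.76 + 482.55 = 106593.99
Import duty = 106593.99 × 6.5% = 6928.61
Buyer bears: inland to port 1581.75 + export clearance 422.28 + origin terminal 259.87 + freight 2812.76 + insurance 482.55 + destination terminal 267.98 + brokerage 110.80 + delivery 584.90 + duty 6928.61 = 13451.50
Landed cost = invoice 101034.78 + 13451.50 = 114486.28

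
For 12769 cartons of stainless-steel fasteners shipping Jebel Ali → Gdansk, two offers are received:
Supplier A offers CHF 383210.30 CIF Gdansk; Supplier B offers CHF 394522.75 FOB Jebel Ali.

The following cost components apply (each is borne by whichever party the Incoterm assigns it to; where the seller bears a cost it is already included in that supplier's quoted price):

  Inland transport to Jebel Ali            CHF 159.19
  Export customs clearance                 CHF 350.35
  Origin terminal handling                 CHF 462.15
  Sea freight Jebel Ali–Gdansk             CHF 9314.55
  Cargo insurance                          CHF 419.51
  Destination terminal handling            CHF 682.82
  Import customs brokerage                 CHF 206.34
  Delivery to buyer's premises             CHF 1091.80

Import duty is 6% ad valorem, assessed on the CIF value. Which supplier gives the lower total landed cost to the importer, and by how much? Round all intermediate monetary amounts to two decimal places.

Supplier A (CIF):
The CIF price already equals the CIF value: 383210.30
Import duty = 383210.30 × 6% = 22992.62
Buyer bears (A): 682.82 + 206.34 + 1091.80 = 1980.96
Landed cost (A) = invoice 383210.30 + 1980.96 + duty 22992.62 = 408183.88
Supplier B (FOB):
CIF value = FOB price + freight + insurance = 394522.75 + 9314.55 + 419.51 = 404256.81
Import duty = 404256.81 × 6% = 24255.41
Buyer bears (B): 9314.55 + 419.51 + 682.82 + 206.34 + 1091.80 = 11715.02
Landed cost (B) = invoice 394522.75 + 11715.02 + duty 24255.41 = 430493.18
Difference = |408183.88 − 430493.18| = 22309.30

Supplier A is cheaper by CHF 22309.30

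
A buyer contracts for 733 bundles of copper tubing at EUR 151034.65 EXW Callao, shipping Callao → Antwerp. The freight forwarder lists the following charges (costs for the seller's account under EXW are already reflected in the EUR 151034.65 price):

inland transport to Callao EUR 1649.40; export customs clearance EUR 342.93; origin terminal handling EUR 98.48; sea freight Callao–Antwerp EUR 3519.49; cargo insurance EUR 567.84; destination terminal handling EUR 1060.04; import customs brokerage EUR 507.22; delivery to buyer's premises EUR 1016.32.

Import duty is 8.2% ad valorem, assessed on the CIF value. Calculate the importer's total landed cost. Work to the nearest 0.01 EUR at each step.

Total landed cost: EUR 172687.82

EXW: the seller makes goods available at their premises; the buyer bears all onward costs.
CIF value = EXW price + inland to port + export clearance + origin terminal + freight + insurance = 151034.65 + 1649.40 + 342.93 + 98.48 + 3519.49 + 567.84 = 157212.79
Import duty = 157212.79 × 8.2% = 12891.45
Buyer bears: inland to port 1649.40 + export clearance 342.93 + origin terminal 98.48 + freight 3519.49 + insurance 567.84 + destination terminal 1060.04 + brokerage 507.22 + delivery 1016.32 + duty 12891.45 = 21653.17
Landed cost = invoice 151034.65 + 21653.17 = 172687.82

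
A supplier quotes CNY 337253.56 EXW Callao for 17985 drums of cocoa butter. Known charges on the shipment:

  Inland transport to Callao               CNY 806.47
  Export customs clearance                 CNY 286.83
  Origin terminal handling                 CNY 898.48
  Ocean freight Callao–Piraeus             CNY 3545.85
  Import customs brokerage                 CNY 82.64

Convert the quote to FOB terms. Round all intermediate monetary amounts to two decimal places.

FOB price: CNY 339245.34

Not relevant to the conversion: brokerage, freight — on the buyer under both terms; not part of either seller's price.
From EXW to FOB, the seller additionally bears: inland to port, export clearance, origin terminal.
FOB price = 337253.56 + 806.47 + 286.83 + 898.48 = 339245.34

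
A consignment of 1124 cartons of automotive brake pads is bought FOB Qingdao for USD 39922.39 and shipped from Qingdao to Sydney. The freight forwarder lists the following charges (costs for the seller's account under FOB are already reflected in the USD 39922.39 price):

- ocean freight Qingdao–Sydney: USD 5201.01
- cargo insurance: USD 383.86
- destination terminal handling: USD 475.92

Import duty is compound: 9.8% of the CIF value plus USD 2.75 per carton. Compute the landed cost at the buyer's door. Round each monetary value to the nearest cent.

Total landed cost: USD 53533.89

FOB: the seller bears costs until goods are on board at the origin port; the buyer bears freight, insurance and all costs thereafter.
CIF value = FOB price + freight + insurance = 39922.39 + 5201.01 + 383.86 = 45507.26
Ad valorem component: 45507.26 × 9.8% = 4459.71
Specific component: 1124 × 2.75 = 3091.00
Import duty = 4459.71 + 3091.00 = 7550.71
Buyer bears: freight 5201.01 + insurance 383.86 + destination terminal 475.92 + duty 7550.71 = 13611.50
Landed cost = invoice 39922.39 + 13611.50 = 53533.89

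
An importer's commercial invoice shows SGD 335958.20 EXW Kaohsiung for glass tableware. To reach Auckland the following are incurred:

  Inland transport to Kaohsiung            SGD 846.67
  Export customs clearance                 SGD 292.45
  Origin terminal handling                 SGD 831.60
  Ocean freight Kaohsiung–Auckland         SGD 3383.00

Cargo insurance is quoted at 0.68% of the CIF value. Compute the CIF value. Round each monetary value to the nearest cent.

CIF value: SGD 343648.73

Let C be the CIF value. C = EXW price + pre-shipment costs + freight + 0.68% × C
C − 0.68% × C = 335958.20 + 846.67 + 292.45 + 831.60 + 3383.00
0.9932 × C = 341311.92
C = 341311.92 / 0.9932 = 343648.73
Insurance premium = 0.68% × 343648.73 = 2336.81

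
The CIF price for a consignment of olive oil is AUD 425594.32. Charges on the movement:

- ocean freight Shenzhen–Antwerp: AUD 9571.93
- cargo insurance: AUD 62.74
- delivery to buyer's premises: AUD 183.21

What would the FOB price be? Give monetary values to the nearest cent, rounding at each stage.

Not relevant to the conversion: delivery — on the buyer under both terms; not part of either seller's price.
From CIF to FOB, the seller no longer bears: freight, insurance.
FOB price = 425594.32 − 9571.93 − 62.74 = 415959.65

FOB price: AUD 415959.65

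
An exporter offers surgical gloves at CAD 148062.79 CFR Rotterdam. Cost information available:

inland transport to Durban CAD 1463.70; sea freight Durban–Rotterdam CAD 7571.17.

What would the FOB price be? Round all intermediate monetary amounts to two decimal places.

Not relevant to the conversion: inland to port — on the seller under both CFR and FOB; already in the CFR price and stays in the FOB price.
From CFR to FOB, the seller no longer bears: freight.
FOB price = 148062.79 − 7571.17 = 140491.62

FOB price: CAD 140491.62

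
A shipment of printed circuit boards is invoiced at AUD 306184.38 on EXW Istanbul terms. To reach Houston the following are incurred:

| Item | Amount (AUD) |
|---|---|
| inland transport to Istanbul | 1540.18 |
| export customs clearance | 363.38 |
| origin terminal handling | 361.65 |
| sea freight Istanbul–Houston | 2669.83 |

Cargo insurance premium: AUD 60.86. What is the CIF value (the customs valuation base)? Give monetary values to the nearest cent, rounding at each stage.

CIF value: AUD 311180.28

CIF = EXW price + pre-shipment costs + freight + insurance
CIF = 306184.38 + 1540.18 + 363.38 + 361.65 + 2669.83 + 60.86 = 311180.28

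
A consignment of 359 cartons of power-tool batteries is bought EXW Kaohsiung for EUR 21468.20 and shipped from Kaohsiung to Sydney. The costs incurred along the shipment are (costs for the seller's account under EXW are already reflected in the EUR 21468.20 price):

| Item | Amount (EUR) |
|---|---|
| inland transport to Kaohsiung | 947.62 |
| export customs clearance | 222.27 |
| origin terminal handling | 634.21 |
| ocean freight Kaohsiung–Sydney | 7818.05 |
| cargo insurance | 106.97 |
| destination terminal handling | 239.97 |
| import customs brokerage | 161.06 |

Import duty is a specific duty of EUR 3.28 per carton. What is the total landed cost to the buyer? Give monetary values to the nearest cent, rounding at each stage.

EXW: the seller makes goods available at their premises; the buyer bears all onward costs.
CIF value = EXW price + inland to port + export clearance + origin terminal + freight + insurance = 21468.20 + 947.62 + 222.27 + 634.21 + 7818.05 + 106.97 = 31197.32
Import duty = 359 × 3.28 = 1177.52
Buyer bears: inland to port 947.62 + export clearance 222.27 + origin terminal 634.21 + freight 7818.05 + insurance 106.97 + destination terminal 239.97 + brokerage 161.06 + duty 1177.52 = 11307.67
Landed cost = invoice 21468.20 + 11307.67 = 32775.87

Total landed cost: EUR 32775.87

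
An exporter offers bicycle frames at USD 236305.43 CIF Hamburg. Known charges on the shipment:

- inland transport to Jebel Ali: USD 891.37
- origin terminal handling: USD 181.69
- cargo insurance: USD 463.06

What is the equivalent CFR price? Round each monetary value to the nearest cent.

CFR price: USD 235842.37

Not relevant to the conversion: inland to port, origin terminal — on the seller under both CIF and CFR; already in the CIF price and stays in the CFR price.
From CIF to CFR, the seller no longer bears: insurance.
CFR price = 236305.43 − 463.06 = 235842.37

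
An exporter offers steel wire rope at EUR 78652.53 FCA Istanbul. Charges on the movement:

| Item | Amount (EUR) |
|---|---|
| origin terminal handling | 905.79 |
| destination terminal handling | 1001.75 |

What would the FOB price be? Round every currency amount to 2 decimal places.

FOB price: EUR 79558.32

Not relevant to the conversion: destination terminal — on the buyer under both terms; not part of either seller's price.
From FCA to FOB, the seller additionally bears: origin terminal.
FOB price = 78652.53 + 905.79 = 79558.32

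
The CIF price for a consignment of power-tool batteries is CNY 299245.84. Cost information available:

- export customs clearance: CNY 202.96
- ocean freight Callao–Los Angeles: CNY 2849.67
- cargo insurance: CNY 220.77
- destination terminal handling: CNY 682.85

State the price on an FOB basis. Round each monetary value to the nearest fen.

FOB price: CNY 296175.40

Not relevant to the conversion: export clearance — on the seller under both CIF and FOB; already in the CIF price and stays in the FOB price. destination terminal — on the buyer under both terms; not part of either seller's price.
From CIF to FOB, the seller no longer bears: freight, insurance.
FOB price = 299245.84 − 2849.67 − 220.77 = 296175.40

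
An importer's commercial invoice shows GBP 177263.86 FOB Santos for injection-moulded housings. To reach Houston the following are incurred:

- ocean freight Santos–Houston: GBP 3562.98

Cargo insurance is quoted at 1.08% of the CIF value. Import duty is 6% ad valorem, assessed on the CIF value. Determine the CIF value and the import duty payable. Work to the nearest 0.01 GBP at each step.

CIF value: GBP 182801.09; import duty: GBP 10968.07

Let C be the CIF value. C = FOB price + freight + 1.08% × C
C − 1.08% × C = 177263.86 + 3562.98
0.9892 × C = 180826.84
C = 180826.84 / 0.9892 = 182801.09
Insurance premium = 1.08% × 182801.09 = 1974.25
Import duty = 182801.09 × 6% = 10968.07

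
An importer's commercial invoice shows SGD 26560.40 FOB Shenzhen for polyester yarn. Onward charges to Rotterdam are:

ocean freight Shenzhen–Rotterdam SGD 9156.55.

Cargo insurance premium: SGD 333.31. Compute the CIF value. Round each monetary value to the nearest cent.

CIF = FOB price + freight + insurance
CIF = 26560.40 + 9156.55 + 333.31 = 36050.26

CIF value: SGD 36050.26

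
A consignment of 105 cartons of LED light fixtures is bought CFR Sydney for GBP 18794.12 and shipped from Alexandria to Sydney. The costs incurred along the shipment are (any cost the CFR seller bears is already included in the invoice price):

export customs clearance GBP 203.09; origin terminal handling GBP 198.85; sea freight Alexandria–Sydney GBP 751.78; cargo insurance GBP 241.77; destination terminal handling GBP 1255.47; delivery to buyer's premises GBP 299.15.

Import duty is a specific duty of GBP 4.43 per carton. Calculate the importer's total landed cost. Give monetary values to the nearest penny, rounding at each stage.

CFR: the seller pays costs through ocean freight to the destination port, but not insurance.
Already in the invoice (seller's account under CFR): export clearance, origin terminal, freight — exclude.
CIF value = CFR price + insurance = 18794.12 + 241.77 = 19035.89
Import duty = 105 × 4.43 = 465.15
Buyer bears: insurance 241.77 + destination terminal 1255.47 + delivery 299.15 + duty 465.15 = 2261.54
Landed cost = invoice 18794.12 + 2261.54 = 21055.66

Total landed cost: GBP 21055.66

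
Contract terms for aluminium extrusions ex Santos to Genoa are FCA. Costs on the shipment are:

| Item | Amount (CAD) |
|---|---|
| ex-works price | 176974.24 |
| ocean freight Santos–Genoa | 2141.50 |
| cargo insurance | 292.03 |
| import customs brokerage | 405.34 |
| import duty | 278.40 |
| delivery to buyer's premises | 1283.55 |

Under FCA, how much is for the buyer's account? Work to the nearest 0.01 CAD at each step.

FCA: the seller delivers export-cleared goods to the carrier; the buyer bears costs from that point.
Seller's account: goods 176974.24 = 176974.24
Buyer's account: freight 2141.50 + insurance 292.03 + brokerage 405.34 + duty 278.40 + delivery 1283.55 = 4400.82

Buyer's account: CAD 4400.82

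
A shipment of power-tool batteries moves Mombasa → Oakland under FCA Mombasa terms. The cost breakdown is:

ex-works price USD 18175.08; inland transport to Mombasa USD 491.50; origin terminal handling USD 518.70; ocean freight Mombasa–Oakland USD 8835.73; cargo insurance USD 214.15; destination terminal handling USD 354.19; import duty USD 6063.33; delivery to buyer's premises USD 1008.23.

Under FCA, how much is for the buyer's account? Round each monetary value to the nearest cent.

Buyer's account: USD 16994.33

FCA: the seller delivers export-cleared goods to the carrier; the buyer bears costs from that point.
Seller's account: goods 18175.08 + inland to port 491.50 = 18666.58
Buyer's account: origin terminal 518.70 + freight 8835.73 + insurance 214.15 + destination terminal 354.19 + duty 6063.33 + delivery 1008.23 = 16994.33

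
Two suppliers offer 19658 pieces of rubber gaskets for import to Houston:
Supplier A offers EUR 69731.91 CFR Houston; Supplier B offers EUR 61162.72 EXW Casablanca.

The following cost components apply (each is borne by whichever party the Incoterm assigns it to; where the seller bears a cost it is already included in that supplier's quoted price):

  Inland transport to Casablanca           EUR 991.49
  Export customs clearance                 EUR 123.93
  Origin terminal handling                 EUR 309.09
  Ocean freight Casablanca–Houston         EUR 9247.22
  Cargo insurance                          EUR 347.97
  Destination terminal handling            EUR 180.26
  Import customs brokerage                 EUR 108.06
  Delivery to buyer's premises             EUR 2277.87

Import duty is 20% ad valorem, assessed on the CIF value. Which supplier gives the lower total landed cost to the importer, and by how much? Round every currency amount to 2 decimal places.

Supplier A (CFR):
CIF value = CFR price + insurance = 69731.91 + 347.97 = 70079.88
Import duty = 70079.88 × 20% = 14015.98
Buyer bears (A): 347.97 + 180.26 + 108.06 + 2277.87 = 2914.16
Landed cost (A) = invoice 69731.91 + 2914.16 + duty 14015.98 = 86662.05
Supplier B (EXW):
CIF value = EXW price + inland to port + export clearance + origin terminal + freight + insurance = 61162.72 + 991.49 + 123.93 + 309.09 + 9247.22 + 347.97 = 72182.42
Import duty = 72182.42 × 20% = 14436.48
Buyer bears (B): 991.49 + 123.93 + 309.09 + 9247.22 + 347.97 + 180.26 + 108.06 + 2277.87 = 13585.89
Landed cost (B) = invoice 61162.72 + 13585.89 + duty 14436.48 = 89185.09
Difference = |86662.05 − 89185.09| = 2523.04

Supplier A is cheaper by EUR 2523.04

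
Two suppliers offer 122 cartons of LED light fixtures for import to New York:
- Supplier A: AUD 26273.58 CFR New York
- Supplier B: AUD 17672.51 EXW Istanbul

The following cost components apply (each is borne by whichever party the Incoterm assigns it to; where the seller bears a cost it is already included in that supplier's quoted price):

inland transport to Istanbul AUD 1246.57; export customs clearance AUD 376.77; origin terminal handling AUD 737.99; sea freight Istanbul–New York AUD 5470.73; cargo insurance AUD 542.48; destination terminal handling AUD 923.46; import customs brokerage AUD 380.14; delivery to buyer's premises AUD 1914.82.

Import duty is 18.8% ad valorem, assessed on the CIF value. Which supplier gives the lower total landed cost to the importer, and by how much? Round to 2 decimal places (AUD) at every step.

Supplier B is cheaper by AUD 913.58

Supplier A (CFR):
CIF value = CFR price + insurance = 26273.58 + 542.48 = 26816.06
Import duty = 26816.06 × 18.8% = 5041.42
Buyer bears (A): 542.48 + 923.46 + 380.14 + 1914.82 = 3760.90
Landed cost (A) = invoice 26273.58 + 3760.90 + duty 5041.42 = 35075.90
Supplier B (EXW):
CIF value = EXW price + inland to port + export clearance + origin terminal + freight + insurance = 17672.51 + 1246.57 + 376.77 + 737.99 + 5470.73 + 542.48 = 26047.05
Import duty = 26047.05 × 18.8% = 4896.85
Buyer bears (B): 1246.57 + 376.77 + 737.99 + 5470.73 + 542.48 + 923.46 + 380.14 + 1914.82 = 11592.96
Landed cost (B) = invoice 17672.51 + 11592.96 + duty 4896.85 = 34162.32
Difference = |35075.90 − 34162.32| = 913.58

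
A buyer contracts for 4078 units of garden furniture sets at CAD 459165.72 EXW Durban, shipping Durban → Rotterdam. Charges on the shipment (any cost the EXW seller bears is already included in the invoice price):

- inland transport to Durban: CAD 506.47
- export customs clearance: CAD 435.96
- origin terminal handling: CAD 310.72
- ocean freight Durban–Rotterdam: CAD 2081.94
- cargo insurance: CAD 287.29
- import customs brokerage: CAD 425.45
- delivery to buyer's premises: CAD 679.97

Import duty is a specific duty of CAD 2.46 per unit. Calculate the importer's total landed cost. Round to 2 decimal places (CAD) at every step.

EXW: the seller makes goods available at their premises; the buyer bears all onward costs.
CIF value = EXW price + inland to port + export clearance + origin terminal + freight + insurance = 459165.72 + 506.47 + 435.96 + 310.72 + 2081.94 + 287.29 = 462788.10
Import duty = 4078 × 2.46 = 10031.88
Buyer bears: inland to port 506.47 + export clearance 435.96 + origin terminal 310.72 + freight 2081.94 + insurance 287.29 + brokerage 425.45 + delivery 679.97 + duty 10031.88 = 14759.68
Landed cost = invoice 459165.72 + 14759.68 = 473925.40

Total landed cost: CAD 473925.40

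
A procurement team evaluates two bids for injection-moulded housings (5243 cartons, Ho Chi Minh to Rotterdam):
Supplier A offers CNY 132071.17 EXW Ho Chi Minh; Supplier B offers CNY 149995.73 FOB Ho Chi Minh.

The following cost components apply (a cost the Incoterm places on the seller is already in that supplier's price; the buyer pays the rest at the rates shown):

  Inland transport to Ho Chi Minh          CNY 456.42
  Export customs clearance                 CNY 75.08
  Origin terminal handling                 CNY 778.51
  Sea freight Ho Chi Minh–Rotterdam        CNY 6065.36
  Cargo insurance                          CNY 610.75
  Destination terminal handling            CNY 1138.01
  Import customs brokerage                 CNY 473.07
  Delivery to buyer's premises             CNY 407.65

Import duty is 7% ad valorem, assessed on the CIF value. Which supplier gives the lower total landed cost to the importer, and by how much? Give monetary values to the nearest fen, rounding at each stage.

Supplier A (EXW):
CIF value = EXW price + inland to port + export clearance + origin terminal + freight + insurance = 132071.17 + 456.42 + 75.08 + 778.51 + 6065.36 + 610.75 = 140057.29
Import duty = 140057.29 × 7% = 9804.01
Buyer bears (A): 456.42 + 75.08 + 778.51 + 6065.36 + 610.75 + 1138.01 + 473.07 + 407.65 = 10004.85
Landed cost (A) = invoice 132071.17 + 10004.85 + duty 9804.01 = 151880.03
Supplier B (FOB):
CIF value = FOB price + freight + insurance = 149995.73 + 6065.36 + 610.75 = 156671.84
Import duty = 156671.84 × 7% = 10967.03
Buyer bears (B): 6065.36 + 610.75 + 1138.01 + 473.07 + 407.65 = 8694.84
Landed cost (B) = invoice 149995.73 + 8694.84 + duty 10967.03 = 169657.60
Difference = |151880.03 − 169657.60| = 17777.57

Supplier A is cheaper by CNY 17777.57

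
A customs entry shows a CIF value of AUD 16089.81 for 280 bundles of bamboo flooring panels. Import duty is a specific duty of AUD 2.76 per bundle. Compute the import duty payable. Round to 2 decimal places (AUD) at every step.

Import duty = 280 × 2.76 = 772.80

Import duty: AUD 772.80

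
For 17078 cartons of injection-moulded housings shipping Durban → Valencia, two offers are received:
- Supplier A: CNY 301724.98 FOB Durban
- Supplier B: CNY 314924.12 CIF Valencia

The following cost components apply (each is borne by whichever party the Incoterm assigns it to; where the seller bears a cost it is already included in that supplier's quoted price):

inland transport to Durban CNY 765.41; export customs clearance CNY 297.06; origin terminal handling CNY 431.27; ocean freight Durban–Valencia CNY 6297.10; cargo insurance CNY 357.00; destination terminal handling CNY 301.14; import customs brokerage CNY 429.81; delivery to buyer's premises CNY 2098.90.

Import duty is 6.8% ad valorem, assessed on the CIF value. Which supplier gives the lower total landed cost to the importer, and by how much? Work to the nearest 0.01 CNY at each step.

Supplier A is cheaper by CNY 6990.10

Supplier A (FOB):
CIF value = FOB price + freight + insurance = 301724.98 + 6297.10 + 357.00 = 308379.08
Import duty = 308379.08 × 6.8% = 20969.78
Buyer bears (A): 6297.10 + 357.00 + 301.14 + 429.81 + 2098.90 = 9483.95
Landed cost (A) = invoice 301724.98 + 9483.95 + duty 20969.78 = 332178.71
Supplier B (CIF):
The CIF price already equals the CIF value: 314924.12
Import duty = 314924.12 × 6.8% = 21414.84
Buyer bears (B): 301.14 + 429.81 + 2098.90 = 2829.85
Landed cost (B) = invoice 314924.12 + 2829.85 + duty 21414.84 = 339168.81
Difference = |332178.71 − 339168.81| = 6990.10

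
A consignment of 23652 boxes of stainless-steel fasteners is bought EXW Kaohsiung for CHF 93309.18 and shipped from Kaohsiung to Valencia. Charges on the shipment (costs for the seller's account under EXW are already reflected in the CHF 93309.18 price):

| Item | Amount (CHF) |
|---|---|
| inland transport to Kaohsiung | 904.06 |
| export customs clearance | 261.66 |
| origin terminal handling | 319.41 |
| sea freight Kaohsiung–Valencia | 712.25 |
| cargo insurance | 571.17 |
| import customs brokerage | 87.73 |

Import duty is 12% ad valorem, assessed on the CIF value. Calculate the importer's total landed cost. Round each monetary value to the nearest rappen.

Total landed cost: CHF 107694.79

EXW: the seller makes goods available at their premises; the buyer bears all onward costs.
CIF value = EXW price + inland to port + export clearance + origin terminal + freight + insurance = 93309.18 + 904.06 + 261.66 + 319.41 + 712.25 + 571.17 = 96077.73
Import duty = 96077.73 × 12% = 11529.33
Buyer bears: inland to port 904.06 + export clearance 261.66 + origin terminal 319.41 + freight 712.25 + insurance 571.17 + brokerage 87.73 + duty 11529.33 = 14385.61
Landed cost = invoice 93309.18 + 14385.61 = 107694.79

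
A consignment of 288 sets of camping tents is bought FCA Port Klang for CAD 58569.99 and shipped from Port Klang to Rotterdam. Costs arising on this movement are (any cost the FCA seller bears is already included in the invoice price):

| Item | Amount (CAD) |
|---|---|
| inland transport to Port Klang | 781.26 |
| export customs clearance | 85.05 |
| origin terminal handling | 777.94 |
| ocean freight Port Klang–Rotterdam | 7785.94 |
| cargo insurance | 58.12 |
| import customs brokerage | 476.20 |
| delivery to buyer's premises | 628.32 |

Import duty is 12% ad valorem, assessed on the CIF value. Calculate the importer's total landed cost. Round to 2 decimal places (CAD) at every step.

Total landed cost: CAD 76359.55

FCA: the seller delivers export-cleared goods to the carrier; the buyer bears costs from that point.
Already in the invoice (seller's account under FCA): inland to port, export clearance — exclude.
CIF value = FCA price + origin terminal + freight + insurance = 58569.99 + 777.94 + 7785.94 + 58.12 = 67191.99
Import duty = 67191.99 × 12% = 8063.04
Buyer bears: origin terminal 777.94 + freight 7785.94 + insurance 58.12 + brokerage 476.20 + delivery 628.32 + duty 8063.04 = 17789.56
Landed cost = invoice 58569.99 + 17789.56 = 76359.55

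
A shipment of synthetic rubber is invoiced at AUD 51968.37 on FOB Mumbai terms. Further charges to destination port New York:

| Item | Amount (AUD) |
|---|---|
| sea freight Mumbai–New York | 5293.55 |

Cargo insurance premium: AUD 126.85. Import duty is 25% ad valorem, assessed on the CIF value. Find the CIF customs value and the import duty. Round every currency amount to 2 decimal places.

CIF value: AUD 57388.77; import duty: AUD 14347.19

CIF = FOB price + freight + insurance
CIF = 51968.37 + 5293.55 + 126.85 = 57388.77
Import duty = 57388.77 × 25% = 14347.19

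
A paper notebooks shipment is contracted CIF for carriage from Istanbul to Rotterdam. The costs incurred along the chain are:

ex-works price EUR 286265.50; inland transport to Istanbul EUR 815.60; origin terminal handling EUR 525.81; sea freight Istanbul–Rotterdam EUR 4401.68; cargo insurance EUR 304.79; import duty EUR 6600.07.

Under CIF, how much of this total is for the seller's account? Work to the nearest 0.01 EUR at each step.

CIF: the seller pays costs through ocean freight and marine insurance to the destination port.
Seller's account: goods 286265.50 + inland to port 815.60 + origin terminal 525.81 + freight 4401.68 + insurance 304.79 = 292313.38
Buyer's account: duty 6600.07 = 6600.07

Seller's account: EUR 292313.38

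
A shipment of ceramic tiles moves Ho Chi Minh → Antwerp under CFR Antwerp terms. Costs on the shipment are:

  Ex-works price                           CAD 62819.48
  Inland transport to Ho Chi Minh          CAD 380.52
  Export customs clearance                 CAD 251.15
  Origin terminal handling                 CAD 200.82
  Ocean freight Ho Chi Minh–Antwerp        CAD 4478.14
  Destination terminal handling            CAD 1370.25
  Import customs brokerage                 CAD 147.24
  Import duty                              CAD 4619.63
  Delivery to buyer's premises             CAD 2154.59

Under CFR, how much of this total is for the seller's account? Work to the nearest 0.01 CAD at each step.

CFR: the seller pays costs through ocean freight to the destination port, but not insurance.
Seller's account: goods 62819.48 + inland to port 380.52 + export clearance 251.15 + origin terminal 200.82 + freight 4478.14 = 68130.11
Buyer's account: destination terminal 1370.25 + brokerage 147.24 + duty 4619.63 + delivery 2154.59 = 8291.71

Seller's account: CAD 68130.11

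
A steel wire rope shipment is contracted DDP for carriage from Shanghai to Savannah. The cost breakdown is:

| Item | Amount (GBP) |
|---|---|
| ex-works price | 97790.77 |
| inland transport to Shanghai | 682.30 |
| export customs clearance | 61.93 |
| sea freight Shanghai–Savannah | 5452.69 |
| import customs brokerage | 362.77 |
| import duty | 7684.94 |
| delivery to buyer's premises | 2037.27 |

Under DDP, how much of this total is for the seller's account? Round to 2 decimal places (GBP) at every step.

DDP: the seller bears all costs including import duty.
Seller's account: goods 97790.77 + inland to port 682.30 + export clearance 61.93 + freight 5452.69 + brokerage 362.77 + duty 7684.94 + delivery 2037.27 = 114072.67
Buyer's account: 0.00

Seller's account: GBP 114072.67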